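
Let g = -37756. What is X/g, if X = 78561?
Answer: -78561/37756 ≈ -2.0808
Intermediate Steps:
X/g = 78561/(-37756) = 78561*(-1/37756) = -78561/37756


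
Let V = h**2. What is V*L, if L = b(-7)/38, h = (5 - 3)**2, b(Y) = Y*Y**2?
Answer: -2744/19 ≈ -144.42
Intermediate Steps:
b(Y) = Y**3
h = 4 (h = 2**2 = 4)
L = -343/38 (L = (-7)**3/38 = -343*1/38 = -343/38 ≈ -9.0263)
V = 16 (V = 4**2 = 16)
V*L = 16*(-343/38) = -2744/19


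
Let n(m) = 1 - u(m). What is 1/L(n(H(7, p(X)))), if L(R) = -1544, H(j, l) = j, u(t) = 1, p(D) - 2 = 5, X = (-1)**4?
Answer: -1/1544 ≈ -0.00064767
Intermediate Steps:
X = 1
p(D) = 7 (p(D) = 2 + 5 = 7)
n(m) = 0 (n(m) = 1 - 1*1 = 1 - 1 = 0)
1/L(n(H(7, p(X)))) = 1/(-1544) = -1/1544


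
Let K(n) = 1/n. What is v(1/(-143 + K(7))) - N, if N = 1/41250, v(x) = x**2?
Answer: 817/33000000 ≈ 2.4758e-5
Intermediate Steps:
N = 1/41250 ≈ 2.4242e-5
v(1/(-143 + K(7))) - N = (1/(-143 + 1/7))**2 - 1*1/41250 = (1/(-143 + 1/7))**2 - 1/41250 = (1/(-1000/7))**2 - 1/41250 = (-7/1000)**2 - 1/41250 = 49/1000000 - 1/41250 = 817/33000000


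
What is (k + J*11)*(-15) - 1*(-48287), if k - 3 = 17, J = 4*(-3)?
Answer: 49967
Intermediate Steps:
J = -12
k = 20 (k = 3 + 17 = 20)
(k + J*11)*(-15) - 1*(-48287) = (20 - 12*11)*(-15) - 1*(-48287) = (20 - 132)*(-15) + 48287 = -112*(-15) + 48287 = 1680 + 48287 = 49967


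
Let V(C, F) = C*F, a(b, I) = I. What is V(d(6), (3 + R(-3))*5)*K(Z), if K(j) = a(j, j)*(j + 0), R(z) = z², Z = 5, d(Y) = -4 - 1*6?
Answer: -15000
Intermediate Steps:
d(Y) = -10 (d(Y) = -4 - 6 = -10)
K(j) = j² (K(j) = j*(j + 0) = j*j = j²)
V(d(6), (3 + R(-3))*5)*K(Z) = -10*(3 + (-3)²)*5*5² = -10*(3 + 9)*5*25 = -120*5*25 = -10*60*25 = -600*25 = -15000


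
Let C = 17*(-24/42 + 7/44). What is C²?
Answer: 4661281/94864 ≈ 49.136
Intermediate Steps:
C = -2159/308 (C = 17*(-24*1/42 + 7*(1/44)) = 17*(-4/7 + 7/44) = 17*(-127/308) = -2159/308 ≈ -7.0097)
C² = (-2159/308)² = 4661281/94864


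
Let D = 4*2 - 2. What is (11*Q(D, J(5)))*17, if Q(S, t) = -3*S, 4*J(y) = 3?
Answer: -3366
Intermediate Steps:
J(y) = ¾ (J(y) = (¼)*3 = ¾)
D = 6 (D = 8 - 2 = 6)
(11*Q(D, J(5)))*17 = (11*(-3*6))*17 = (11*(-18))*17 = -198*17 = -3366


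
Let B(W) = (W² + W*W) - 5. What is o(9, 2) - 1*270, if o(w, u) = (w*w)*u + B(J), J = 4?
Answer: -81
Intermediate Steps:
B(W) = -5 + 2*W² (B(W) = (W² + W²) - 5 = 2*W² - 5 = -5 + 2*W²)
o(w, u) = 27 + u*w² (o(w, u) = (w*w)*u + (-5 + 2*4²) = w²*u + (-5 + 2*16) = u*w² + (-5 + 32) = u*w² + 27 = 27 + u*w²)
o(9, 2) - 1*270 = (27 + 2*9²) - 1*270 = (27 + 2*81) - 270 = (27 + 162) - 270 = 189 - 270 = -81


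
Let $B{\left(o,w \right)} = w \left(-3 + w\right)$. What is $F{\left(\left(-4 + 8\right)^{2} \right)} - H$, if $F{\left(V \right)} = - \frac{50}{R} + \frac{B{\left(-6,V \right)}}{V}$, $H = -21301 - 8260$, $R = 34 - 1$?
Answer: $\frac{975892}{33} \approx 29573.0$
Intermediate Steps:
$R = 33$
$H = -29561$
$F{\left(V \right)} = - \frac{149}{33} + V$ ($F{\left(V \right)} = - \frac{50}{33} + \frac{V \left(-3 + V\right)}{V} = \left(-50\right) \frac{1}{33} + \left(-3 + V\right) = - \frac{50}{33} + \left(-3 + V\right) = - \frac{149}{33} + V$)
$F{\left(\left(-4 + 8\right)^{2} \right)} - H = \left(- \frac{149}{33} + \left(-4 + 8\right)^{2}\right) - -29561 = \left(- \frac{149}{33} + 4^{2}\right) + 29561 = \left(- \frac{149}{33} + 16\right) + 29561 = \frac{379}{33} + 29561 = \frac{975892}{33}$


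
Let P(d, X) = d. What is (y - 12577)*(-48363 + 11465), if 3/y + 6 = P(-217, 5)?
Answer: 103486861252/223 ≈ 4.6407e+8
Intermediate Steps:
y = -3/223 (y = 3/(-6 - 217) = 3/(-223) = 3*(-1/223) = -3/223 ≈ -0.013453)
(y - 12577)*(-48363 + 11465) = (-3/223 - 12577)*(-48363 + 11465) = -2804674/223*(-36898) = 103486861252/223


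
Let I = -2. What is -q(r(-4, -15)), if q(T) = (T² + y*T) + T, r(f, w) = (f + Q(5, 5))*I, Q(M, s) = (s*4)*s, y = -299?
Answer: -94080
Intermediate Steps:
Q(M, s) = 4*s² (Q(M, s) = (4*s)*s = 4*s²)
r(f, w) = -200 - 2*f (r(f, w) = (f + 4*5²)*(-2) = (f + 4*25)*(-2) = (f + 100)*(-2) = (100 + f)*(-2) = -200 - 2*f)
q(T) = T² - 298*T (q(T) = (T² - 299*T) + T = T² - 298*T)
-q(r(-4, -15)) = -(-200 - 2*(-4))*(-298 + (-200 - 2*(-4))) = -(-200 + 8)*(-298 + (-200 + 8)) = -(-192)*(-298 - 192) = -(-192)*(-490) = -1*94080 = -94080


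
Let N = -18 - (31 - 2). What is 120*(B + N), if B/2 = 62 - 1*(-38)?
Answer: 18360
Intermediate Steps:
B = 200 (B = 2*(62 - 1*(-38)) = 2*(62 + 38) = 2*100 = 200)
N = -47 (N = -18 - 1*29 = -18 - 29 = -47)
120*(B + N) = 120*(200 - 47) = 120*153 = 18360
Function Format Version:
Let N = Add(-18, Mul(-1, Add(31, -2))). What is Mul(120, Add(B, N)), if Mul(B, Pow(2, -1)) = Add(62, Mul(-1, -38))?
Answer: 18360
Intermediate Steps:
B = 200 (B = Mul(2, Add(62, Mul(-1, -38))) = Mul(2, Add(62, 38)) = Mul(2, 100) = 200)
N = -47 (N = Add(-18, Mul(-1, 29)) = Add(-18, -29) = -47)
Mul(120, Add(B, N)) = Mul(120, Add(200, -47)) = Mul(120, 153) = 18360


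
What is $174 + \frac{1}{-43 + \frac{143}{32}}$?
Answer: $\frac{214510}{1233} \approx 173.97$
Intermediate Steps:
$174 + \frac{1}{-43 + \frac{143}{32}} = 174 + \frac{1}{- \frac{1233}{32}} = 174 - \frac{32}{1233} = \frac{214510}{1233}$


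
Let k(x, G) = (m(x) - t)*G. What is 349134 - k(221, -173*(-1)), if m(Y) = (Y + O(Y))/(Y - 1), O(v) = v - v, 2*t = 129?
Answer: 79226117/220 ≈ 3.6012e+5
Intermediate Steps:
t = 129/2 (t = (½)*129 = 129/2 ≈ 64.500)
O(v) = 0
m(Y) = Y/(-1 + Y) (m(Y) = (Y + 0)/(Y - 1) = Y/(-1 + Y))
k(x, G) = G*(-129/2 + x/(-1 + x)) (k(x, G) = (x/(-1 + x) - 1*129/2)*G = (x/(-1 + x) - 129/2)*G = (-129/2 + x/(-1 + x))*G = G*(-129/2 + x/(-1 + x)))
349134 - k(221, -173*(-1)) = 349134 - (-173*(-1))*(129 - 127*221)/(2*(-1 + 221)) = 349134 - 173*(129 - 28067)/(2*220) = 349134 - 173*(-27938)/(2*220) = 349134 - 1*(-2416637/220) = 349134 + 2416637/220 = 79226117/220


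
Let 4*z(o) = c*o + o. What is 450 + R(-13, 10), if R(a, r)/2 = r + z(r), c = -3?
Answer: 460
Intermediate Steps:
z(o) = -o/2 (z(o) = (-3*o + o)/4 = (-2*o)/4 = -o/2)
R(a, r) = r (R(a, r) = 2*(r - r/2) = 2*(r/2) = r)
450 + R(-13, 10) = 450 + 10 = 460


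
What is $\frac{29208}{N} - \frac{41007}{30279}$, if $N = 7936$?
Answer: $\frac{23289895}{10012256} \approx 2.3261$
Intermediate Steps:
$\frac{29208}{N} - \frac{41007}{30279} = \frac{29208}{7936} - \frac{41007}{30279} = 29208 \cdot \frac{1}{7936} - \frac{13669}{10093} = \frac{3651}{992} - \frac{13669}{10093} = \frac{23289895}{10012256}$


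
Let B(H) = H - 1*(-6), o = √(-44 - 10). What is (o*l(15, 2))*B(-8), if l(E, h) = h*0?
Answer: 0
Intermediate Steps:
l(E, h) = 0
o = 3*I*√6 (o = √(-54) = 3*I*√6 ≈ 7.3485*I)
B(H) = 6 + H (B(H) = H + 6 = 6 + H)
(o*l(15, 2))*B(-8) = ((3*I*√6)*0)*(6 - 8) = 0*(-2) = 0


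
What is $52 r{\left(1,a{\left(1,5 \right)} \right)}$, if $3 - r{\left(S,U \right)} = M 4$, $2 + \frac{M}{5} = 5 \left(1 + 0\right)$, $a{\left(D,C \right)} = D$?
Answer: $-2964$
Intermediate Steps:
$M = 15$ ($M = -10 + 5 \cdot 5 \left(1 + 0\right) = -10 + 5 \cdot 5 \cdot 1 = -10 + 5 \cdot 5 = -10 + 25 = 15$)
$r{\left(S,U \right)} = -57$ ($r{\left(S,U \right)} = 3 - 15 \cdot 4 = 3 - 60 = -57$)
$52 r{\left(1,a{\left(1,5 \right)} \right)} = 52 \left(-57\right) = -2964$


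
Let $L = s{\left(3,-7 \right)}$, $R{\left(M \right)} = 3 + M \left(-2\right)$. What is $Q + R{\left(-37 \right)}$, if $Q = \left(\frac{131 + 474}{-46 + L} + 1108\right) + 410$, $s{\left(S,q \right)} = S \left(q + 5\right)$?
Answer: $\frac{82335}{52} \approx 1583.4$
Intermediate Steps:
$R{\left(M \right)} = 3 - 2 M$
$s{\left(S,q \right)} = S \left(5 + q\right)$
$L = -6$ ($L = 3 \left(5 - 7\right) = 3 \left(-2\right) = -6$)
$Q = \frac{78331}{52}$ ($Q = \left(\frac{131 + 474}{-46 - 6} + 1108\right) + 410 = \left(\frac{605}{-52} + 1108\right) + 410 = \left(605 \left(- \frac{1}{52}\right) + 1108\right) + 410 = \left(- \frac{605}{52} + 1108\right) + 410 = \frac{57011}{52} + 410 = \frac{78331}{52} \approx 1506.4$)
$Q + R{\left(-37 \right)} = \frac{78331}{52} + \left(3 - -74\right) = \frac{78331}{52} + \left(3 + 74\right) = \frac{78331}{52} + 77 = \frac{82335}{52}$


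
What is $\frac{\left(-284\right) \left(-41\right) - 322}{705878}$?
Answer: $\frac{5661}{352939} \approx 0.01604$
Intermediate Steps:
$\frac{\left(-284\right) \left(-41\right) - 322}{705878} = \left(11644 - 322\right) \frac{1}{705878} = 11322 \cdot \frac{1}{705878} = \frac{5661}{352939}$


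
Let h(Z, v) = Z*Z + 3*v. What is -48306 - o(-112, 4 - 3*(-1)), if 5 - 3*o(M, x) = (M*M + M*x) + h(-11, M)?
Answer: -133378/3 ≈ -44459.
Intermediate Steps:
h(Z, v) = Z² + 3*v
o(M, x) = -116/3 - M - M²/3 - M*x/3 (o(M, x) = 5/3 - ((M*M + M*x) + ((-11)² + 3*M))/3 = 5/3 - ((M² + M*x) + (121 + 3*M))/3 = 5/3 - (121 + M² + 3*M + M*x)/3 = 5/3 + (-121/3 - M - M²/3 - M*x/3) = -116/3 - M - M²/3 - M*x/3)
-48306 - o(-112, 4 - 3*(-1)) = -48306 - (-116/3 - 1*(-112) - ⅓*(-112)² - ⅓*(-112)*(4 - 3*(-1))) = -48306 - (-116/3 + 112 - ⅓*12544 - ⅓*(-112)*(4 + 3)) = -48306 - (-116/3 + 112 - 12544/3 - ⅓*(-112)*7) = -48306 - (-116/3 + 112 - 12544/3 + 784/3) = -48306 - 1*(-11540/3) = -48306 + 11540/3 = -133378/3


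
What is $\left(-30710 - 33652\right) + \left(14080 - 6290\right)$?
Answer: $-56572$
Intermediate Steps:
$\left(-30710 - 33652\right) + \left(14080 - 6290\right) = -64362 + \left(14080 - 6290\right) = -64362 + 7790 = -56572$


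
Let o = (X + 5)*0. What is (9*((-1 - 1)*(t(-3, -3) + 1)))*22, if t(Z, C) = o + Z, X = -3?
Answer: 792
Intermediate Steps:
o = 0 (o = (-3 + 5)*0 = 2*0 = 0)
t(Z, C) = Z (t(Z, C) = 0 + Z = Z)
(9*((-1 - 1)*(t(-3, -3) + 1)))*22 = (9*((-1 - 1)*(-3 + 1)))*22 = (9*(-2*(-2)))*22 = (9*4)*22 = 36*22 = 792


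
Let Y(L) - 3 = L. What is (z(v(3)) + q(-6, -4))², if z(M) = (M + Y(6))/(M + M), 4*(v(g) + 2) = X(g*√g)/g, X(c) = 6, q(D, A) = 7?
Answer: 81/4 ≈ 20.250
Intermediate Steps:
Y(L) = 3 + L
v(g) = -2 + 3/(2*g) (v(g) = -2 + (6/g)/4 = -2 + 3/(2*g))
z(M) = (9 + M)/(2*M) (z(M) = (M + (3 + 6))/(M + M) = (M + 9)/((2*M)) = (9 + M)*(1/(2*M)) = (9 + M)/(2*M))
(z(v(3)) + q(-6, -4))² = ((9 + (-2 + (3/2)/3))/(2*(-2 + (3/2)/3)) + 7)² = ((9 + (-2 + (3/2)*(⅓)))/(2*(-2 + (3/2)*(⅓))) + 7)² = ((9 + (-2 + ½))/(2*(-2 + ½)) + 7)² = ((9 - 3/2)/(2*(-3/2)) + 7)² = ((½)*(-⅔)*(15/2) + 7)² = (-5/2 + 7)² = (9/2)² = 81/4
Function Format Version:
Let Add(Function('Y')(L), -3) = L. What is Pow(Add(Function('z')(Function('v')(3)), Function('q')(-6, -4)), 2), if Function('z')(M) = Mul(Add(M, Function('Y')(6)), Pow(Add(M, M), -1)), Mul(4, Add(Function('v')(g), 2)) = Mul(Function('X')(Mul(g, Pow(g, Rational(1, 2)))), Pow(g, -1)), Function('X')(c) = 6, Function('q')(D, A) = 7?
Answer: Rational(81, 4) ≈ 20.250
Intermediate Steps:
Function('Y')(L) = Add(3, L)
Function('v')(g) = Add(-2, Mul(Rational(3, 2), Pow(g, -1))) (Function('v')(g) = Add(-2, Mul(Rational(1, 4), Mul(6, Pow(g, -1)))) = Add(-2, Mul(Rational(3, 2), Pow(g, -1))))
Function('z')(M) = Mul(Rational(1, 2), Pow(M, -1), Add(9, M)) (Function('z')(M) = Mul(Add(M, Add(3, 6)), Pow(Add(M, M), -1)) = Mul(Add(M, 9), Pow(Mul(2, M), -1)) = Mul(Add(9, M), Mul(Rational(1, 2), Pow(M, -1))) = Mul(Rational(1, 2), Pow(M, -1), Add(9, M)))
Pow(Add(Function('z')(Function('v')(3)), Function('q')(-6, -4)), 2) = Pow(Add(Mul(Rational(1, 2), Pow(Add(-2, Mul(Rational(3, 2), Pow(3, -1))), -1), Add(9, Add(-2, Mul(Rational(3, 2), Pow(3, -1))))), 7), 2) = Pow(Add(Mul(Rational(1, 2), Pow(Add(-2, Mul(Rational(3, 2), Rational(1, 3))), -1), Add(9, Add(-2, Mul(Rational(3, 2), Rational(1, 3))))), 7), 2) = Pow(Add(Mul(Rational(1, 2), Pow(Add(-2, Rational(1, 2)), -1), Add(9, Add(-2, Rational(1, 2)))), 7), 2) = Pow(Add(Mul(Rational(1, 2), Pow(Rational(-3, 2), -1), Add(9, Rational(-3, 2))), 7), 2) = Pow(Add(Mul(Rational(1, 2), Rational(-2, 3), Rational(15, 2)), 7), 2) = Pow(Add(Rational(-5, 2), 7), 2) = Pow(Rational(9, 2), 2) = Rational(81, 4)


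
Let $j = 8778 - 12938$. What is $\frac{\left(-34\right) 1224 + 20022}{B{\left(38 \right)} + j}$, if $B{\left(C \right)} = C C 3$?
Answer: $- \frac{10797}{86} \approx -125.55$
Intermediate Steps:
$B{\left(C \right)} = 3 C^{2}$ ($B{\left(C \right)} = C^{2} \cdot 3 = 3 C^{2}$)
$j = -4160$ ($j = 8778 - 12938 = -4160$)
$\frac{\left(-34\right) 1224 + 20022}{B{\left(38 \right)} + j} = \frac{\left(-34\right) 1224 + 20022}{3 \cdot 38^{2} - 4160} = \frac{-41616 + 20022}{3 \cdot 1444 - 4160} = - \frac{21594}{4332 - 4160} = - \frac{21594}{172} = \left(-21594\right) \frac{1}{172} = - \frac{10797}{86}$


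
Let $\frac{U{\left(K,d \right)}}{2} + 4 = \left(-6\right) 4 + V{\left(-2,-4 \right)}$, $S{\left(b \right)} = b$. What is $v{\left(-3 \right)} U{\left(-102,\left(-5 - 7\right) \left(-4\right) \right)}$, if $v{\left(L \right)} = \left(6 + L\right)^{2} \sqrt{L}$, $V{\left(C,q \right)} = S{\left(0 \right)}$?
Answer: $- 504 i \sqrt{3} \approx - 872.95 i$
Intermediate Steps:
$V{\left(C,q \right)} = 0$
$v{\left(L \right)} = \sqrt{L} \left(6 + L\right)^{2}$
$U{\left(K,d \right)} = -56$ ($U{\left(K,d \right)} = -8 + 2 \left(\left(-6\right) 4 + 0\right) = -8 + 2 \left(-24 + 0\right) = -8 + 2 \left(-24\right) = -8 - 48 = -56$)
$v{\left(-3 \right)} U{\left(-102,\left(-5 - 7\right) \left(-4\right) \right)} = \sqrt{-3} \left(6 - 3\right)^{2} \left(-56\right) = i \sqrt{3} \cdot 3^{2} \left(-56\right) = i \sqrt{3} \cdot 9 \left(-56\right) = 9 i \sqrt{3} \left(-56\right) = - 504 i \sqrt{3}$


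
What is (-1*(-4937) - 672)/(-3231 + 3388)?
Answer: 4265/157 ≈ 27.166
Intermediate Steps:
(-1*(-4937) - 672)/(-3231 + 3388) = (4937 - 672)/157 = 4265*(1/157) = 4265/157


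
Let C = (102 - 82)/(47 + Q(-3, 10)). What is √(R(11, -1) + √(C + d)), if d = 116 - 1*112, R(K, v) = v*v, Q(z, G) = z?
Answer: √(121 + 77*√11)/11 ≈ 1.7637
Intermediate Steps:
R(K, v) = v²
C = 5/11 (C = (102 - 82)/(47 - 3) = 20/44 = 20*(1/44) = 5/11 ≈ 0.45455)
d = 4 (d = 116 - 112 = 4)
√(R(11, -1) + √(C + d)) = √((-1)² + √(5/11 + 4)) = √(1 + √(49/11)) = √(1 + 7*√11/11)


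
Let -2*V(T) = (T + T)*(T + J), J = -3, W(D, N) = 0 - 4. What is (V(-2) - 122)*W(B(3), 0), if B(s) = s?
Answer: 528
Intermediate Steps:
W(D, N) = -4
V(T) = -T*(-3 + T) (V(T) = -(T + T)*(T - 3)/2 = -2*T*(-3 + T)/2 = -T*(-3 + T))
(V(-2) - 122)*W(B(3), 0) = (-2*(3 - 1*(-2)) - 122)*(-4) = (-2*(3 + 2) - 122)*(-4) = (-2*5 - 122)*(-4) = (-10 - 122)*(-4) = -132*(-4) = 528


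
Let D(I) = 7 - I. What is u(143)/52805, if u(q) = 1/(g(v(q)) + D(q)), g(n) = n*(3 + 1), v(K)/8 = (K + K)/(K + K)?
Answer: -1/5491720 ≈ -1.8209e-7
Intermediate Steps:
v(K) = 8 (v(K) = 8*((K + K)/(K + K)) = 8*((2*K)/((2*K))) = 8*((2*K)*(1/(2*K))) = 8*1 = 8)
g(n) = 4*n (g(n) = n*4 = 4*n)
u(q) = 1/(39 - q) (u(q) = 1/(4*8 + (7 - q)) = 1/(32 + (7 - q)) = 1/(39 - q))
u(143)/52805 = -1/(-39 + 143)/52805 = -1/104*(1/52805) = -1*1/104*(1/52805) = -1/104*1/52805 = -1/5491720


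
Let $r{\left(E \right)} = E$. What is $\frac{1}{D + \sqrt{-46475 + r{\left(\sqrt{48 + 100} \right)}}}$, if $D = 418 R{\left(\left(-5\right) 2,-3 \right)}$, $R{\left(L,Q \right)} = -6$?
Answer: $- \frac{1}{2508 - i \sqrt{46475 - 2 \sqrt{37}}} \approx -0.0003958 - 3.4017 \cdot 10^{-5} i$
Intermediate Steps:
$D = -2508$ ($D = 418 \left(-6\right) = -2508$)
$\frac{1}{D + \sqrt{-46475 + r{\left(\sqrt{48 + 100} \right)}}} = \frac{1}{-2508 + \sqrt{-46475 + \sqrt{48 + 100}}} = \frac{1}{-2508 + \sqrt{-46475 + \sqrt{148}}} = \frac{1}{-2508 + \sqrt{-46475 + 2 \sqrt{37}}}$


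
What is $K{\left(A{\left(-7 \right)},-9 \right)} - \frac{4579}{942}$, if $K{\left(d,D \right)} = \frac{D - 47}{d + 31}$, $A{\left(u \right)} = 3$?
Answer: $- \frac{104219}{16014} \approx -6.508$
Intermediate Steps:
$K{\left(d,D \right)} = \frac{-47 + D}{31 + d}$
$K{\left(A{\left(-7 \right)},-9 \right)} - \frac{4579}{942} = \frac{-47 - 9}{31 + 3} - \frac{4579}{942} = \frac{1}{34} \left(-56\right) - 4579 \cdot \frac{1}{942} = \frac{1}{34} \left(-56\right) - \frac{4579}{942} = - \frac{28}{17} - \frac{4579}{942} = - \frac{104219}{16014}$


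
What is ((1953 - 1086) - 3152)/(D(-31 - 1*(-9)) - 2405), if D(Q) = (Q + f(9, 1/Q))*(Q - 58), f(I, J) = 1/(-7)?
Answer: 3199/887 ≈ 3.6065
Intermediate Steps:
f(I, J) = -⅐
D(Q) = (-58 + Q)*(-⅐ + Q) (D(Q) = (Q - ⅐)*(Q - 58) = (-⅐ + Q)*(-58 + Q) = (-58 + Q)*(-⅐ + Q))
((1953 - 1086) - 3152)/(D(-31 - 1*(-9)) - 2405) = ((1953 - 1086) - 3152)/((58/7 + (-31 - 1*(-9))² - 407*(-31 - 1*(-9))/7) - 2405) = (867 - 3152)/((58/7 + (-31 + 9)² - 407*(-31 + 9)/7) - 2405) = -2285/((58/7 + (-22)² - 407/7*(-22)) - 2405) = -2285/((58/7 + 484 + 8954/7) - 2405) = -2285/(12400/7 - 2405) = -2285/(-4435/7) = -2285*(-7/4435) = 3199/887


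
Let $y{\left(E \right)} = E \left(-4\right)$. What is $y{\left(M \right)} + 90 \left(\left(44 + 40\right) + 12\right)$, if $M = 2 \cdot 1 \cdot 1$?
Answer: $8632$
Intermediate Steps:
$M = 2$ ($M = 2 \cdot 1 = 2$)
$y{\left(E \right)} = - 4 E$
$y{\left(M \right)} + 90 \left(\left(44 + 40\right) + 12\right) = \left(-4\right) 2 + 90 \left(\left(44 + 40\right) + 12\right) = -8 + 90 \left(84 + 12\right) = -8 + 90 \cdot 96 = -8 + 8640 = 8632$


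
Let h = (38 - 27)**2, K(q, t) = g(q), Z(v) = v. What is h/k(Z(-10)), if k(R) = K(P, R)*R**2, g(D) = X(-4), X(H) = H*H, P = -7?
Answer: 121/1600 ≈ 0.075625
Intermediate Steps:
X(H) = H**2
g(D) = 16 (g(D) = (-4)**2 = 16)
K(q, t) = 16
h = 121 (h = 11**2 = 121)
k(R) = 16*R**2
h/k(Z(-10)) = 121/((16*(-10)**2)) = 121/((16*100)) = 121/1600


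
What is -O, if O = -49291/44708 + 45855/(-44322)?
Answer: 705793507/330257996 ≈ 2.1371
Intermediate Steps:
O = -705793507/330257996 (O = -49291*1/44708 + 45855*(-1/44322) = -49291/44708 - 15285/14774 = -705793507/330257996 ≈ -2.1371)
-O = -1*(-705793507/330257996) = 705793507/330257996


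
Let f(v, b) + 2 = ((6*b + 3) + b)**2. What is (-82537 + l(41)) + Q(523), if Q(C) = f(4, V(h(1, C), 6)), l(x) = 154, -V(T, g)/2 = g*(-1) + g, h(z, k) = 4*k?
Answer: -82376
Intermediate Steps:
V(T, g) = 0 (V(T, g) = -2*(g*(-1) + g) = -2*(-g + g) = -2*0 = 0)
f(v, b) = -2 + (3 + 7*b)**2 (f(v, b) = -2 + ((6*b + 3) + b)**2 = -2 + ((3 + 6*b) + b)**2 = -2 + (3 + 7*b)**2)
Q(C) = 7 (Q(C) = -2 + (3 + 7*0)**2 = -2 + (3 + 0)**2 = -2 + 3**2 = -2 + 9 = 7)
(-82537 + l(41)) + Q(523) = (-82537 + 154) + 7 = -82383 + 7 = -82376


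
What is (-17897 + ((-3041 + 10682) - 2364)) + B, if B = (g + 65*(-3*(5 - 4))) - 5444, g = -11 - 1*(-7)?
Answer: -18263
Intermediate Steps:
g = -4 (g = -11 + 7 = -4)
B = -5643 (B = (-4 + 65*(-3*(5 - 4))) - 5444 = (-4 + 65*(-3*1)) - 5444 = (-4 + 65*(-3)) - 5444 = (-4 - 195) - 5444 = -199 - 5444 = -5643)
(-17897 + ((-3041 + 10682) - 2364)) + B = (-17897 + ((-3041 + 10682) - 2364)) - 5643 = (-17897 + (7641 - 2364)) - 5643 = (-17897 + 5277) - 5643 = -12620 - 5643 = -18263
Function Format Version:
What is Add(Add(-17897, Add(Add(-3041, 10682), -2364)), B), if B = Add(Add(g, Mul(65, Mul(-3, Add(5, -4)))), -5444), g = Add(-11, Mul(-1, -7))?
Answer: -18263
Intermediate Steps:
g = -4 (g = Add(-11, 7) = -4)
B = -5643 (B = Add(Add(-4, Mul(65, Mul(-3, Add(5, -4)))), -5444) = Add(Add(-4, Mul(65, Mul(-3, 1))), -5444) = Add(Add(-4, Mul(65, -3)), -5444) = Add(Add(-4, -195), -5444) = Add(-199, -5444) = -5643)
Add(Add(-17897, Add(Add(-3041, 10682), -2364)), B) = Add(Add(-17897, Add(Add(-3041, 10682), -2364)), -5643) = Add(Add(-17897, Add(7641, -2364)), -5643) = Add(Add(-17897, 5277), -5643) = Add(-12620, -5643) = -18263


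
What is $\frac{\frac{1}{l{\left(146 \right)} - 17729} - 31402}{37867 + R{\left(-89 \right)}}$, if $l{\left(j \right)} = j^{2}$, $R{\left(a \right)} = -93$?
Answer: $- \frac{112638973}{135495338} \approx -0.83131$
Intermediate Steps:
$\frac{\frac{1}{l{\left(146 \right)} - 17729} - 31402}{37867 + R{\left(-89 \right)}} = \frac{\frac{1}{146^{2} - 17729} - 31402}{37867 - 93} = \frac{\frac{1}{21316 - 17729} - 31402}{37774} = \left(\frac{1}{3587} - 31402\right) \frac{1}{37774} = \left(- \frac{112638973}{3587}\right) \frac{1}{37774} = - \frac{112638973}{135495338}$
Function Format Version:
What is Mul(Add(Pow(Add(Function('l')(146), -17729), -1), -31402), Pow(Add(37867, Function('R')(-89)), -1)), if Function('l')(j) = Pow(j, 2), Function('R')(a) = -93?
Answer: Rational(-112638973, 135495338) ≈ -0.83131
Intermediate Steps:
Mul(Add(Pow(Add(Function('l')(146), -17729), -1), -31402), Pow(Add(37867, Function('R')(-89)), -1)) = Mul(Add(Pow(Add(Pow(146, 2), -17729), -1), -31402), Pow(Add(37867, -93), -1)) = Mul(Add(Pow(Add(21316, -17729), -1), -31402), Pow(37774, -1)) = Mul(Add(Pow(3587, -1), -31402), Rational(1, 37774)) = Mul(Add(Rational(1, 3587), -31402), Rational(1, 37774)) = Mul(Rational(-112638973, 3587), Rational(1, 37774)) = Rational(-112638973, 135495338)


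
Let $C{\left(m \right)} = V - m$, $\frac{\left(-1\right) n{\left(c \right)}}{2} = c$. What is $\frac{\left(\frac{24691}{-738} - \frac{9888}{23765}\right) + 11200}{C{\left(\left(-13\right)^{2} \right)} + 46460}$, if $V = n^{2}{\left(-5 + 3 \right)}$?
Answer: $\frac{195837905041}{812158560990} \approx 0.24113$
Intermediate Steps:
$n{\left(c \right)} = - 2 c$
$V = 16$ ($V = \left(- 2 \left(-5 + 3\right)\right)^{2} = \left(\left(-2\right) \left(-2\right)\right)^{2} = 4^{2} = 16$)
$C{\left(m \right)} = 16 - m$
$\frac{\left(\frac{24691}{-738} - \frac{9888}{23765}\right) + 11200}{C{\left(\left(-13\right)^{2} \right)} + 46460} = \frac{\left(\frac{24691}{-738} - \frac{9888}{23765}\right) + 11200}{\left(16 - \left(-13\right)^{2}\right) + 46460} = \frac{\left(24691 \left(- \frac{1}{738}\right) - \frac{9888}{23765}\right) + 11200}{\left(16 - 169\right) + 46460} = \frac{\left(- \frac{24691}{738} - \frac{9888}{23765}\right) + 11200}{\left(16 - 169\right) + 46460} = \frac{- \frac{594078959}{17538570} + 11200}{-153 + 46460} = \frac{195837905041}{17538570 \cdot 46307} = \frac{195837905041}{17538570} \cdot \frac{1}{46307} = \frac{195837905041}{812158560990}$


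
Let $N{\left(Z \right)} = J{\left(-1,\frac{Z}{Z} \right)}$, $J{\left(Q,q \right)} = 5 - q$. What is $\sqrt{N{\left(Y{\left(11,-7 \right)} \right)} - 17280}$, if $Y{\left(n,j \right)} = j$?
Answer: $2 i \sqrt{4319} \approx 131.44 i$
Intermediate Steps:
$N{\left(Z \right)} = 4$ ($N{\left(Z \right)} = 5 - \frac{Z}{Z} = 5 - 1 = 4$)
$\sqrt{N{\left(Y{\left(11,-7 \right)} \right)} - 17280} = \sqrt{4 - 17280} = \sqrt{-17276} = 2 i \sqrt{4319}$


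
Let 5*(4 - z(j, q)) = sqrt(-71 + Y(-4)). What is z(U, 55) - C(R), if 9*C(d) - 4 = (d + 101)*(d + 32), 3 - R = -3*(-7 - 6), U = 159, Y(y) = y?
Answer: 292/9 - I*sqrt(3) ≈ 32.444 - 1.732*I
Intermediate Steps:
z(j, q) = 4 - I*sqrt(3) (z(j, q) = 4 - sqrt(-71 - 4)/5 = 4 - I*sqrt(3))
R = -36 (R = 3 - (-3)*(-7 - 6) = 3 - (-3)*(-13) = 3 - 1*39 = 3 - 39 = -36)
C(d) = 4/9 + (32 + d)*(101 + d)/9 (C(d) = 4/9 + ((d + 101)*(d + 32))/9 = 4/9 + ((101 + d)*(32 + d))/9 = 4/9 + ((32 + d)*(101 + d))/9 = 4/9 + (32 + d)*(101 + d)/9)
z(U, 55) - C(R) = (4 - I*sqrt(3)) - (3236/9 + (1/9)*(-36)**2 + (133/9)*(-36)) = (4 - I*sqrt(3)) - (3236/9 + (1/9)*1296 - 532) = (4 - I*sqrt(3)) - (3236/9 + 144 - 532) = (4 - I*sqrt(3)) - 1*(-256/9) = (4 - I*sqrt(3)) + 256/9 = 292/9 - I*sqrt(3)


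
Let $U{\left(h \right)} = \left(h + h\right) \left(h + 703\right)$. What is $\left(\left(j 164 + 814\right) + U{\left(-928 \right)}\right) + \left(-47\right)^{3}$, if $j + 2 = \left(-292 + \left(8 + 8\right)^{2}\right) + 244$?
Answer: $348375$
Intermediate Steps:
$U{\left(h \right)} = 2 h \left(703 + h\right)$
$j = 206$ ($j = -2 + \left(\left(-292 + \left(8 + 8\right)^{2}\right) + 244\right) = -2 + \left(\left(-292 + 16^{2}\right) + 244\right) = -2 + \left(\left(-292 + 256\right) + 244\right) = -2 + \left(-36 + 244\right) = -2 + 208 = 206$)
$\left(\left(j 164 + 814\right) + U{\left(-928 \right)}\right) + \left(-47\right)^{3} = \left(\left(206 \cdot 164 + 814\right) + 2 \left(-928\right) \left(703 - 928\right)\right) + \left(-47\right)^{3} = \left(\left(33784 + 814\right) + 2 \left(-928\right) \left(-225\right)\right) - 103823 = \left(34598 + 417600\right) - 103823 = 452198 - 103823 = 348375$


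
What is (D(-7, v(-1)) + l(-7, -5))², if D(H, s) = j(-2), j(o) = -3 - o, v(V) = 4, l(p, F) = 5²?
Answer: 576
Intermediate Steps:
l(p, F) = 25
D(H, s) = -1 (D(H, s) = -3 - 1*(-2) = -3 + 2 = -1)
(D(-7, v(-1)) + l(-7, -5))² = (-1 + 25)² = 24² = 576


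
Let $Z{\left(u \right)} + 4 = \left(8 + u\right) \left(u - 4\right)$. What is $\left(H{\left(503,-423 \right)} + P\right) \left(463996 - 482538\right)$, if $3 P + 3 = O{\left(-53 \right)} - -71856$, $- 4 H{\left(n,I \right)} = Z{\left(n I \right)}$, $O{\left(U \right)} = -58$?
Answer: $\frac{1259086180627657}{6} \approx 2.0985 \cdot 10^{14}$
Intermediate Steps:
$Z{\left(u \right)} = -4 + \left(-4 + u\right) \left(8 + u\right)$ ($Z{\left(u \right)} = -4 + \left(8 + u\right) \left(u - 4\right) = -4 + \left(8 + u\right) \left(-4 + u\right) = -4 + \left(-4 + u\right) \left(8 + u\right)$)
$H{\left(n,I \right)} = 9 - I n - \frac{I^{2} n^{2}}{4}$ ($H{\left(n,I \right)} = - \frac{-36 + \left(n I\right)^{2} + 4 n I}{4} = - \frac{-36 + \left(I n\right)^{2} + 4 I n}{4} = - \frac{-36 + I^{2} n^{2} + 4 I n}{4} = 9 - I n - \frac{I^{2} n^{2}}{4}$)
$P = \frac{71795}{3}$ ($P = -1 + \frac{-58 - -71856}{3} = -1 + \frac{-58 + 71856}{3} = -1 + \frac{1}{3} \cdot 71798 = -1 + \frac{71798}{3} = \frac{71795}{3} \approx 23932.0$)
$\left(H{\left(503,-423 \right)} + P\right) \left(463996 - 482538\right) = \left(\left(9 - \left(-423\right) 503 - \frac{\left(-423\right)^{2} \cdot 503^{2}}{4}\right) + \frac{71795}{3}\right) \left(463996 - 482538\right) = \left(\left(9 + 212769 - \frac{178929}{4} \cdot 253009\right) + \frac{71795}{3}\right) \left(-18542\right) = \left(\left(9 + 212769 - \frac{45270647361}{4}\right) + \frac{71795}{3}\right) \left(-18542\right) = \left(- \frac{45269796249}{4} + \frac{71795}{3}\right) \left(-18542\right) = \left(- \frac{135809101567}{12}\right) \left(-18542\right) = \frac{1259086180627657}{6}$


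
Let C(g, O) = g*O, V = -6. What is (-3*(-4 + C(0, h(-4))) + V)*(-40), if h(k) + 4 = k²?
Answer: -240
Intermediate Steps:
h(k) = -4 + k²
C(g, O) = O*g
(-3*(-4 + C(0, h(-4))) + V)*(-40) = (-3*(-4 + (-4 + (-4)²)*0) - 6)*(-40) = (-3*(-4 + (-4 + 16)*0) - 6)*(-40) = (-3*(-4 + 12*0) - 6)*(-40) = (-3*(-4 + 0) - 6)*(-40) = (-3*(-4) - 6)*(-40) = (12 - 6)*(-40) = 6*(-40) = -240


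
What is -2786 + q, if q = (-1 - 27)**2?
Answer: -2002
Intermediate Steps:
q = 784 (q = (-28)**2 = 784)
-2786 + q = -2786 + 784 = -2002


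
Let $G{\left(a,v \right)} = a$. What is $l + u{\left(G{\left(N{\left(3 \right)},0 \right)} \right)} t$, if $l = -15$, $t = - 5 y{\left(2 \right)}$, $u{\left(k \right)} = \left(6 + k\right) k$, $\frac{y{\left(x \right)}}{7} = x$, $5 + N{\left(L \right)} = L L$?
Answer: $-2815$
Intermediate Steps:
$N{\left(L \right)} = -5 + L^{2}$ ($N{\left(L \right)} = -5 + L L = -5 + L^{2}$)
$y{\left(x \right)} = 7 x$
$u{\left(k \right)} = k \left(6 + k\right)$
$t = -70$ ($t = - 5 \cdot 7 \cdot 2 = \left(-5\right) 14 = -70$)
$l + u{\left(G{\left(N{\left(3 \right)},0 \right)} \right)} t = -15 + \left(-5 + 3^{2}\right) \left(6 - \left(5 - 3^{2}\right)\right) \left(-70\right) = -15 + \left(-5 + 9\right) \left(6 + \left(-5 + 9\right)\right) \left(-70\right) = -15 + 4 \left(6 + 4\right) \left(-70\right) = -15 + 4 \cdot 10 \left(-70\right) = -15 + 40 \left(-70\right) = -15 - 2800 = -2815$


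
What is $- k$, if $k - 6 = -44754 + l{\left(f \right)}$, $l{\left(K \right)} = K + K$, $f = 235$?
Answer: $44278$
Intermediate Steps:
$l{\left(K \right)} = 2 K$
$k = -44278$ ($k = 6 + \left(-44754 + 2 \cdot 235\right) = 6 + \left(-44754 + 470\right) = 6 - 44284 = -44278$)
$- k = \left(-1\right) \left(-44278\right) = 44278$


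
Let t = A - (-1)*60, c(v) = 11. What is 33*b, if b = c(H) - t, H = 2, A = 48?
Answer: -3201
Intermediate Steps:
t = 108 (t = 48 - (-1)*60 = 48 - 1*(-60) = 48 + 60 = 108)
b = -97 (b = 11 - 1*108 = 11 - 108 = -97)
33*b = 33*(-97) = -3201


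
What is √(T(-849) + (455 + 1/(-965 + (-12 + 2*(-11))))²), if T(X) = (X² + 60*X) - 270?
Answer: √874862735527/999 ≈ 936.28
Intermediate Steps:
T(X) = -270 + X² + 60*X
√(T(-849) + (455 + 1/(-965 + (-12 + 2*(-11))))²) = √((-270 + (-849)² + 60*(-849)) + (455 + 1/(-965 + (-12 + 2*(-11))))²) = √((-270 + 720801 - 50940) + (455 + 1/(-965 + (-12 - 22)))²) = √(669591 + (455 + 1/(-965 - 34))²) = √(669591 + (455 + 1/(-999))²) = √(669591 + (455 - 1/999)²) = √(669591 + (454544/999)²) = √(669591 + 206610247936/998001) = √(874862735527/998001) = √874862735527/999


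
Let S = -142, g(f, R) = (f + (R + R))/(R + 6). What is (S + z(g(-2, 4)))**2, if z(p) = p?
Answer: 499849/25 ≈ 19994.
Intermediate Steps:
g(f, R) = (f + 2*R)/(6 + R)
(S + z(g(-2, 4)))**2 = (-142 + (-2 + 2*4)/(6 + 4))**2 = (-142 + (-2 + 8)/10)**2 = (-142 + (1/10)*6)**2 = (-142 + 3/5)**2 = (-707/5)**2 = 499849/25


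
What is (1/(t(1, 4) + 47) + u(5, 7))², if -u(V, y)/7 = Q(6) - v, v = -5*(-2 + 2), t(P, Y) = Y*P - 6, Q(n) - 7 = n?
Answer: 16760836/2025 ≈ 8277.0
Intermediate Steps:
Q(n) = 7 + n
t(P, Y) = -6 + P*Y (t(P, Y) = P*Y - 6 = -6 + P*Y)
v = 0 (v = -5*0 = 0)
u(V, y) = -91 (u(V, y) = -7*((7 + 6) - 1*0) = -7*(13 + 0) = -7*13 = -91)
(1/(t(1, 4) + 47) + u(5, 7))² = (1/((-6 + 1*4) + 47) - 91)² = (1/((-6 + 4) + 47) - 91)² = (1/(-2 + 47) - 91)² = (1/45 - 91)² = (-4094/45)² = 16760836/2025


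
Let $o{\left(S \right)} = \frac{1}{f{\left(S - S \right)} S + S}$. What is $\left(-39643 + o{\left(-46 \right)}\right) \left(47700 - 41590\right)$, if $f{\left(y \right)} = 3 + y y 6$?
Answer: $- \frac{22284126215}{92} \approx -2.4222 \cdot 10^{8}$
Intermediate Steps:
$f{\left(y \right)} = 3 + 6 y^{2}$ ($f{\left(y \right)} = 3 + y^{2} \cdot 6 = 3 + 6 y^{2}$)
$o{\left(S \right)} = \frac{1}{4 S}$ ($o{\left(S \right)} = \frac{1}{\left(3 + 6 \left(S - S\right)^{2}\right) S + S} = \frac{1}{\left(3 + 6 \cdot 0^{2}\right) S + S} = \frac{1}{\left(3 + 6 \cdot 0\right) S + S} = \frac{1}{\left(3 + 0\right) S + S} = \frac{1}{3 S + S} = \frac{1}{4 S}$)
$\left(-39643 + o{\left(-46 \right)}\right) \left(47700 - 41590\right) = \left(-39643 + \frac{1}{4 \left(-46\right)}\right) \left(47700 - 41590\right) = \left(-39643 + \frac{1}{4} \left(- \frac{1}{46}\right)\right) 6110 = \left(-39643 - \frac{1}{184}\right) 6110 = \left(- \frac{7294313}{184}\right) 6110 = - \frac{22284126215}{92}$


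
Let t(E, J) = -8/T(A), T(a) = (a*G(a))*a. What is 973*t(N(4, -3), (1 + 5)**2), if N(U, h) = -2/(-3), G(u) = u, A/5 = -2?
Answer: 973/125 ≈ 7.7840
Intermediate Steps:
A = -10 (A = 5*(-2) = -10)
T(a) = a**3 (T(a) = (a*a)*a = a**2*a = a**3)
N(U, h) = 2/3 (N(U, h) = -2*(-1/3) = 2/3)
t(E, J) = 1/125 (t(E, J) = -8/((-10)**3) = -8/(-1000) = -8*(-1/1000) = 1/125)
973*t(N(4, -3), (1 + 5)**2) = 973*(1/125) = 973/125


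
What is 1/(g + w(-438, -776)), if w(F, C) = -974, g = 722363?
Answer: 1/721389 ≈ 1.3862e-6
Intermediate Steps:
1/(g + w(-438, -776)) = 1/(722363 - 974) = 1/721389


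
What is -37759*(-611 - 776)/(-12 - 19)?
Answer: -52371733/31 ≈ -1.6894e+6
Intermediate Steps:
-37759*(-611 - 776)/(-12 - 19) = -37759/(-31/(-1387)) = -37759/((-1/1387*(-31))) = -37759/31/1387 = -37759*1387/31 = -52371733/31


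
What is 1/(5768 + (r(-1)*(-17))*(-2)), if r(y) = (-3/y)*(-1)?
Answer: 1/5666 ≈ 0.00017649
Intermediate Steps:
r(y) = 3/y (r(y) = -3/y*(-1) = 3/y)
1/(5768 + (r(-1)*(-17))*(-2)) = 1/(5768 + ((3/(-1))*(-17))*(-2)) = 1/(5768 + ((3*(-1))*(-17))*(-2)) = 1/(5768 - 3*(-17)*(-2)) = 1/(5768 + 51*(-2)) = 1/(5768 - 102) = 1/5666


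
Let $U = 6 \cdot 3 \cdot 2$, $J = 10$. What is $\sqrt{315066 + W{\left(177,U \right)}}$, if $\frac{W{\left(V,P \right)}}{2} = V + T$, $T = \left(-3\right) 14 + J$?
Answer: $2 \sqrt{78839} \approx 561.57$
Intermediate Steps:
$U = 36$ ($U = 18 \cdot 2 = 36$)
$T = -32$ ($T = \left(-3\right) 14 + 10 = -42 + 10 = -32$)
$W{\left(V,P \right)} = -64 + 2 V$ ($W{\left(V,P \right)} = 2 \left(V - 32\right) = 2 \left(-32 + V\right) = -64 + 2 V$)
$\sqrt{315066 + W{\left(177,U \right)}} = \sqrt{315066 + \left(-64 + 2 \cdot 177\right)} = \sqrt{315066 + \left(-64 + 354\right)} = \sqrt{315066 + 290} = \sqrt{315356} = 2 \sqrt{78839}$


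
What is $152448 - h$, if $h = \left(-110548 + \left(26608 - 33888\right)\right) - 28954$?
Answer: $299230$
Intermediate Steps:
$h = -146782$ ($h = \left(-110548 - 7280\right) - 28954 = -117828 - 28954 = -146782$)
$152448 - h = 152448 - -146782 = 152448 + 146782 = 299230$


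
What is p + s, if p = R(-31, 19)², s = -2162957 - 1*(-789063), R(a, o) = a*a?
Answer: -450373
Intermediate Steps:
R(a, o) = a²
s = -1373894 (s = -2162957 + 789063 = -1373894)
p = 923521 (p = ((-31)²)² = 961² = 923521)
p + s = 923521 - 1373894 = -450373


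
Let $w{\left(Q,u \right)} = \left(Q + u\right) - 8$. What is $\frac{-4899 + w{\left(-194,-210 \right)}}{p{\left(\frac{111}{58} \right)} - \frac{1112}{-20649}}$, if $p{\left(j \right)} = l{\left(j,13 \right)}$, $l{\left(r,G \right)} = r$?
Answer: $- \frac{6360676662}{2356535} \approx -2699.2$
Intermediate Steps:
$w{\left(Q,u \right)} = -8 + Q + u$
$p{\left(j \right)} = j$
$\frac{-4899 + w{\left(-194,-210 \right)}}{p{\left(\frac{111}{58} \right)} - \frac{1112}{-20649}} = \frac{-4899 - 412}{\frac{111}{58} - \frac{1112}{-20649}} = \frac{-4899 - 412}{111 \cdot \frac{1}{58} - - \frac{1112}{20649}} = - \frac{5311}{\frac{111}{58} + \frac{1112}{20649}} = - \frac{5311}{\frac{2356535}{1197642}} = \left(-5311\right) \frac{1197642}{2356535} = - \frac{6360676662}{2356535}$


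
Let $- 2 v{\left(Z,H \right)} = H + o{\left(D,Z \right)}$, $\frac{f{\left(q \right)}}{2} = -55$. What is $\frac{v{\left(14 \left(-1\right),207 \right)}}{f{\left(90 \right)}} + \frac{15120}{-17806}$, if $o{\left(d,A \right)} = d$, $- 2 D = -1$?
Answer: $\frac{73669}{783464} \approx 0.09403$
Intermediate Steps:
$D = \frac{1}{2}$ ($D = \left(- \frac{1}{2}\right) \left(-1\right) = \frac{1}{2} \approx 0.5$)
$f{\left(q \right)} = -110$ ($f{\left(q \right)} = 2 \left(-55\right) = -110$)
$v{\left(Z,H \right)} = - \frac{1}{4} - \frac{H}{2}$ ($v{\left(Z,H \right)} = - \frac{H + \frac{1}{2}}{2} = - \frac{\frac{1}{2} + H}{2} = - \frac{1}{4} - \frac{H}{2}$)
$\frac{v{\left(14 \left(-1\right),207 \right)}}{f{\left(90 \right)}} + \frac{15120}{-17806} = \frac{- \frac{1}{4} - \frac{207}{2}}{-110} + \frac{15120}{-17806} = \left(- \frac{1}{4} - \frac{207}{2}\right) \left(- \frac{1}{110}\right) + 15120 \left(- \frac{1}{17806}\right) = \left(- \frac{415}{4}\right) \left(- \frac{1}{110}\right) - \frac{7560}{8903} = \frac{83}{88} - \frac{7560}{8903} = \frac{73669}{783464}$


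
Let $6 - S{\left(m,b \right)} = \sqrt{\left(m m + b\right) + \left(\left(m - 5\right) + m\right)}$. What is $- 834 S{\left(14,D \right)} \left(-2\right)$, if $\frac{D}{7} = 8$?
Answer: $10008 - 8340 \sqrt{11} \approx -17653.0$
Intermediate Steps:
$D = 56$ ($D = 7 \cdot 8 = 56$)
$S{\left(m,b \right)} = 6 - \sqrt{-5 + b + m^{2} + 2 m}$ ($S{\left(m,b \right)} = 6 - \sqrt{\left(m m + b\right) + \left(\left(m - 5\right) + m\right)} = 6 - \sqrt{\left(m^{2} + b\right) + \left(\left(-5 + m\right) + m\right)} = 6 - \sqrt{\left(b + m^{2}\right) + \left(-5 + 2 m\right)} = 6 - \sqrt{-5 + b + m^{2} + 2 m}$)
$- 834 S{\left(14,D \right)} \left(-2\right) = - 834 \left(6 - \sqrt{-5 + 56 + 14^{2} + 2 \cdot 14}\right) \left(-2\right) = - 834 \left(6 - \sqrt{-5 + 56 + 196 + 28}\right) \left(-2\right) = - 834 \left(6 - \sqrt{275}\right) \left(-2\right) = - 834 \left(6 - 5 \sqrt{11}\right) \left(-2\right) = - 834 \left(-12 + 10 \sqrt{11}\right) = 10008 - 8340 \sqrt{11}$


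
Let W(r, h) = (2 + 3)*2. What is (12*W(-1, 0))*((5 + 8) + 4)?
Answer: 2040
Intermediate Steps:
W(r, h) = 10 (W(r, h) = 5*2 = 10)
(12*W(-1, 0))*((5 + 8) + 4) = (12*10)*((5 + 8) + 4) = 120*(13 + 4) = 120*17 = 2040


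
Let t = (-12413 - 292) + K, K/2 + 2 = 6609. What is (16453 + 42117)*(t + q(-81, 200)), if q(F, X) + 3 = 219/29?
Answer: 872283010/29 ≈ 3.0079e+7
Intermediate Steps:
K = 13214 (K = -4 + 2*6609 = -4 + 13218 = 13214)
q(F, X) = 132/29 (q(F, X) = -3 + 219/29 = 132/29)
t = 509 (t = (-12413 - 292) + 13214 = -12705 + 13214 = 509)
(16453 + 42117)*(t + q(-81, 200)) = (16453 + 42117)*(509 + 132/29) = 58570*(14893/29) = 872283010/29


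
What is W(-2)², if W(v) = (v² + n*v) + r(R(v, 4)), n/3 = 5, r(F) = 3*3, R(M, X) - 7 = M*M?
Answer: 289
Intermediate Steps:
R(M, X) = 7 + M² (R(M, X) = 7 + M*M = 7 + M²)
r(F) = 9
n = 15 (n = 3*5 = 15)
W(v) = 9 + v² + 15*v (W(v) = (v² + 15*v) + 9 = 9 + v² + 15*v)
W(-2)² = (9 + (-2)² + 15*(-2))² = (9 + 4 - 30)² = (-17)² = 289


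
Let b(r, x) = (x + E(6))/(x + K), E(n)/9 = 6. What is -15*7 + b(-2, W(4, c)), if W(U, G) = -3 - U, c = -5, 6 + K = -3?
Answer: -1727/16 ≈ -107.94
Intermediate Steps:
K = -9 (K = -6 - 3 = -9)
E(n) = 54 (E(n) = 9*6 = 54)
b(r, x) = (54 + x)/(-9 + x) (b(r, x) = (x + 54)/(x - 9) = (54 + x)/(-9 + x))
-15*7 + b(-2, W(4, c)) = -15*7 + (54 + (-3 - 1*4))/(-9 + (-3 - 1*4)) = -105 + (54 + (-3 - 4))/(-9 + (-3 - 4)) = -105 + (54 - 7)/(-9 - 7) = -105 + 47/(-16) = -105 - 1/16*47 = -105 - 47/16 = -1727/16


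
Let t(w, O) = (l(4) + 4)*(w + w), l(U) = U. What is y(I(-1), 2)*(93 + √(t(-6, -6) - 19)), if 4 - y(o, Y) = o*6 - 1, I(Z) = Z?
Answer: 1023 + 11*I*√115 ≈ 1023.0 + 117.96*I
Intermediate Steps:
t(w, O) = 16*w (t(w, O) = (4 + 4)*(w + w) = 8*(2*w) = 16*w)
y(o, Y) = 5 - 6*o (y(o, Y) = 4 - (o*6 - 1) = 4 - (6*o - 1) = 4 - (-1 + 6*o) = 4 + (1 - 6*o) = 5 - 6*o)
y(I(-1), 2)*(93 + √(t(-6, -6) - 19)) = (5 - 6*(-1))*(93 + √(16*(-6) - 19)) = (5 + 6)*(93 + √(-96 - 19)) = 11*(93 + √(-115)) = 11*(93 + I*√115) = 1023 + 11*I*√115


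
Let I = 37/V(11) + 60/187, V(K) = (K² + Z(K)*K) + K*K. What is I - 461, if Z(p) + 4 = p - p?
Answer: -1550017/3366 ≈ -460.49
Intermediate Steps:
Z(p) = -4 (Z(p) = -4 + (p - p) = -4 + 0 = -4)
V(K) = -4*K + 2*K² (V(K) = (K² - 4*K) + K*K = (K² - 4*K) + K² = -4*K + 2*K²)
I = 1709/3366 (I = 37/((2*11*(-2 + 11))) + 60/187 = 37/((2*11*9)) + 60*(1/187) = 37/198 + 60/187 = 1709/3366 ≈ 0.50772)
I - 461 = 1709/3366 - 461 = -1550017/3366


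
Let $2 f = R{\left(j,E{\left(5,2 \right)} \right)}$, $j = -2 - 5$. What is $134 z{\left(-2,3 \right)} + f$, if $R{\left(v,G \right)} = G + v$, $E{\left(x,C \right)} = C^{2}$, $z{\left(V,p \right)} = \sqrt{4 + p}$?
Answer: $- \frac{3}{2} + 134 \sqrt{7} \approx 353.03$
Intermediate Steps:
$j = -7$ ($j = -2 - 5 = -7$)
$f = - \frac{3}{2}$ ($f = \frac{2^{2} - 7}{2} = \frac{4 - 7}{2} = \frac{1}{2} \left(-3\right) = - \frac{3}{2} \approx -1.5$)
$134 z{\left(-2,3 \right)} + f = 134 \sqrt{4 + 3} - \frac{3}{2} = 134 \sqrt{7} - \frac{3}{2} = - \frac{3}{2} + 134 \sqrt{7}$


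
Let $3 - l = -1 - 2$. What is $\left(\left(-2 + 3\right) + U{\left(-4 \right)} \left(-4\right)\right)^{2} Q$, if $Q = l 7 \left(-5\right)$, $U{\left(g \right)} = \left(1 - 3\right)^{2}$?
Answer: $-47250$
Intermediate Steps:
$U{\left(g \right)} = 4$ ($U{\left(g \right)} = \left(-2\right)^{2} = 4$)
$l = 6$ ($l = 3 - \left(-1 - 2\right) = 3 - -3 = 3 + 3 = 6$)
$Q = -210$ ($Q = 6 \cdot 7 \left(-5\right) = 42 \left(-5\right) = -210$)
$\left(\left(-2 + 3\right) + U{\left(-4 \right)} \left(-4\right)\right)^{2} Q = \left(\left(-2 + 3\right) + 4 \left(-4\right)\right)^{2} \left(-210\right) = \left(1 - 16\right)^{2} \left(-210\right) = \left(-15\right)^{2} \left(-210\right) = 225 \left(-210\right) = -47250$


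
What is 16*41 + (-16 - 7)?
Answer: 633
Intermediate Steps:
16*41 + (-16 - 7) = 656 - 23 = 633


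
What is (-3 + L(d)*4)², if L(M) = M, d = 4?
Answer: 169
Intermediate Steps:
(-3 + L(d)*4)² = (-3 + 4*4)² = (-3 + 16)² = 13² = 169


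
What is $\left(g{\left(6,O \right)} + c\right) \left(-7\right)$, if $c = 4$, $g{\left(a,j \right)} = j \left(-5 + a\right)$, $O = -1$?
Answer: $-21$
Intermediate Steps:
$\left(g{\left(6,O \right)} + c\right) \left(-7\right) = \left(- (-5 + 6) + 4\right) \left(-7\right) = \left(\left(-1\right) 1 + 4\right) \left(-7\right) = \left(-1 + 4\right) \left(-7\right) = 3 \left(-7\right) = -21$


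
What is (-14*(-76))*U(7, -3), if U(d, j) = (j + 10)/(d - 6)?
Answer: 7448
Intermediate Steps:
U(d, j) = (10 + j)/(-6 + d)
(-14*(-76))*U(7, -3) = (-14*(-76))*((10 - 3)/(-6 + 7)) = 1064*(7/1) = 1064*(1*7) = 1064*7 = 7448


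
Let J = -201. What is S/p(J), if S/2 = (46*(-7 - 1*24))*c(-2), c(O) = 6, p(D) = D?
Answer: 5704/67 ≈ 85.134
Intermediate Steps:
S = -17112 (S = 2*((46*(-7 - 1*24))*6) = 2*((46*(-7 - 24))*6) = 2*((46*(-31))*6) = 2*(-1426*6) = 2*(-8556) = -17112)
S/p(J) = -17112/(-201) = -17112*(-1/201) = 5704/67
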